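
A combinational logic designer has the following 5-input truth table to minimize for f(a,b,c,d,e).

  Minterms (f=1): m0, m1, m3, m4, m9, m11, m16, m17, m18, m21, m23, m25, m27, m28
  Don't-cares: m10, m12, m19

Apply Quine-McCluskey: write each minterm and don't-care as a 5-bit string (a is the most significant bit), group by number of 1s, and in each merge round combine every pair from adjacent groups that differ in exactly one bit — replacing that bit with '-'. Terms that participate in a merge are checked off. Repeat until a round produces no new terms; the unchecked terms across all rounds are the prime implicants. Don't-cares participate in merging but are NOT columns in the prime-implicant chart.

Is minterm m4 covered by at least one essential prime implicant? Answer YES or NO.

NO

[col 0] 00000*, 00001*, 00011*, 00100*, 01001*, 01010*, 01011*, 01100*, 10000*, 10001*, 10010*, 10011*, 10101*, 10111*, 11001*, 11011*, 11100*
[col 1] -0000*, -0001*, -0011*, -1001*, -1011*, -1100, 0-001*, 0-011*, 0-100, 00-00, 000-1*, 0000-*, 010-1*, 0101-, 1-001*, 1-011*, 10-01*, 10-11*, 100-0*, 100-1*, 1000-*, 1001-*, 101-1*, 110-1*
[col 2] --001*, --011*, -00-1*, -000-, -10-1*, 0-0-1*, 1-0-1*, 10--1, 100--
[col 3] --0-1
Prime implicants: --0-1, -000-, -1100, 0-100, 00-00, 0101-, 10--1, 100--
PI chart (minterm → PIs covering it):
  0 | -000-,00-00
  1 | --0-1,-000-
  3 | --0-1  (sole → essential)
  4 | 0-100,00-00
  9 | --0-1  (sole → essential)
  11 | --0-1,0101-
  16 | -000-,100--
  17 | --0-1,-000-,10--1,100--
  18 | 100--  (sole → essential)
  21 | 10--1  (sole → essential)
  23 | 10--1  (sole → essential)
  25 | --0-1  (sole → essential)
  27 | --0-1  (sole → essential)
  28 | -1100  (sole → essential)
Essential prime implicants: --0-1, -1100, 10--1, 100--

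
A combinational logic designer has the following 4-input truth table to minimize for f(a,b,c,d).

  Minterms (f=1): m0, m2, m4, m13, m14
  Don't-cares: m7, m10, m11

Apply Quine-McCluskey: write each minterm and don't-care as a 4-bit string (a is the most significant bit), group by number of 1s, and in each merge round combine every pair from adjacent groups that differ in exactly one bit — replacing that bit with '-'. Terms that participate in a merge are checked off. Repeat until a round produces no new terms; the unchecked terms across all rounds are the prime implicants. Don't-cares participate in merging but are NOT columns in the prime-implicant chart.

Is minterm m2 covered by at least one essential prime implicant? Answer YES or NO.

NO

Round 0: 0000✓ 0010✓ 0100✓ 0111 1010✓ 1011✓ 1101 1110✓
Round 1: -010 0-00 00-0 1-10 101-
PIs = {-010, 0-00, 00-0, 0111, 1-10, 101-, 1101}
Coverage chart:
  m0: 0-00,00-0
  m2: -010,00-0
  m4: 0-00 ←essential
  m13: 1101 ←essential
  m14: 1-10 ←essential
Essential: 0-00, 1-10, 1101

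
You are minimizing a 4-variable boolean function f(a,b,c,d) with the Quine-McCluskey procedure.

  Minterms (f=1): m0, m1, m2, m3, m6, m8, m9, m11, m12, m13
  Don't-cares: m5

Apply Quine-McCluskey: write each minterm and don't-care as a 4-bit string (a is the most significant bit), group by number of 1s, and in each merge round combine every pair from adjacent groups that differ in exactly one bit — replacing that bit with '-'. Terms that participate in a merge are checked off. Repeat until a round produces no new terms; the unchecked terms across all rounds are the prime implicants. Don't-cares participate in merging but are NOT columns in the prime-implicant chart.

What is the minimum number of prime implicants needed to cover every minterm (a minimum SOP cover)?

Round 0: 0000✓ 0001✓ 0010✓ 0011✓ 0101✓ 0110✓ 1000✓ 1001✓ 1011✓ 1100✓ 1101✓
Round 1: -000✓ -001✓ -011✓ -101✓ 0-01✓ 0-10 00-0✓ 00-1✓ 000-✓ 001-✓ 1-00✓ 1-01✓ 10-1✓ 100-✓ 110-✓
Round 2: --01 -0-1 -00- 00-- 1-0-
PIs = {--01, -0-1, -00-, 0-10, 00--, 1-0-}
Coverage chart:
  m0: -00-,00--
  m1: --01,-0-1,-00-,00--
  m2: 0-10,00--
  m3: -0-1,00--
  m6: 0-10 ←essential
  m8: -00-,1-0-
  m9: --01,-0-1,-00-,1-0-
  m11: -0-1 ←essential
  m12: 1-0- ←essential
  m13: --01,1-0-
Essential: -0-1, 0-10, 1-0-
Petrick residual → -00-
Min cover (4 terms): b'd + b'c' + a'cd' + ac'

4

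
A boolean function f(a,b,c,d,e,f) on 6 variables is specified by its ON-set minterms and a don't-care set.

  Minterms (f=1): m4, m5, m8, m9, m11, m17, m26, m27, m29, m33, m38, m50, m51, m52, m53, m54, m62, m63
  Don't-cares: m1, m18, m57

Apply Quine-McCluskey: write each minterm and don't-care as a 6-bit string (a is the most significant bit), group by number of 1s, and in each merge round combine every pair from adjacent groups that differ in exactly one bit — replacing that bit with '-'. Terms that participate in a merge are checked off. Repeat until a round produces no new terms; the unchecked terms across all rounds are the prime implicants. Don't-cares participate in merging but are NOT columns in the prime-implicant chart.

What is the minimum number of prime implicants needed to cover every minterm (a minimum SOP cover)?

size-2^0 implicants → 000001(✓)  000100(✓)  000101(✓)  001000(✓)  001001(✓)  001011(✓)  010001(✓)  010010(✓)  011010(✓)  011011(✓)  011101  100001(✓)  100110(✓)  110010(✓)  110011(✓)  110100(✓)  110101(✓)  110110(✓)  111001  111110(✓)  111111(✓)
size-2^1 implicants → -00001  -10010  0-0001  0-1011  00-001  000-01  00010-  0010-1  00100-  01-010  01101-  1-0110  11-110  110-10  11001-  1101-0  11010-  11111-
Unchecked terms (primes): -00001, -10010, 0-0001, 0-1011, 00-001, 000-01, 00010-, 0010-1, 00100-, 01-010, 01101-, 011101, 1-0110, 11-110, 110-10, 11001-, 1101-0, 11010-, 111001, 11111-
Minterm coverage:
  m4 ⊆ 00010- [E]
  m5 ⊆ 000-01,00010-
  m8 ⊆ 00100- [E]
  m9 ⊆ 00-001,0010-1,00100-
  m11 ⊆ 0-1011,0010-1
  m17 ⊆ 0-0001 [E]
  m26 ⊆ 01-010,01101-
  m27 ⊆ 0-1011,01101-
  m29 ⊆ 011101 [E]
  m33 ⊆ -00001 [E]
  m38 ⊆ 1-0110 [E]
  m50 ⊆ -10010,110-10,11001-
  m51 ⊆ 11001- [E]
  m52 ⊆ 1101-0,11010-
  m53 ⊆ 11010- [E]
  m54 ⊆ 1-0110,11-110,110-10,1101-0
  m62 ⊆ 11-110,11111-
  m63 ⊆ 11111- [E]
E = {-00001, 0-0001, 00010-, 00100-, 011101, 1-0110, 11001-, 11010-, 11111-}
Petrick residual → 0-1011, 01-010
Cover = b'c'd'e'f + a'c'd'e'f + a'cd'ef + a'b'c'de' + a'b'cd'e' + a'bd'ef' + a'bcde'f + ac'def' + abc'd'e + abc'de' + abcde  |cover|=11

11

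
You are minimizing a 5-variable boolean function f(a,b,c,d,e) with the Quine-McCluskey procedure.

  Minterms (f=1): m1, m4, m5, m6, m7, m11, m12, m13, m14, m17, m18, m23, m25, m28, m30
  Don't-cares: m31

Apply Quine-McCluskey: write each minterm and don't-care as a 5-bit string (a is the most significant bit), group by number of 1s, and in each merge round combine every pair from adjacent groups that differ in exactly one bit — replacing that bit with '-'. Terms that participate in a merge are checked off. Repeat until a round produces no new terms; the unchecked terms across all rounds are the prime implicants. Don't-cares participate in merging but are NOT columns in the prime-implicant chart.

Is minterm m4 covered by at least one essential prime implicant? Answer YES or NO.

YES

[col 0] 00001*, 00100*, 00101*, 00110*, 00111*, 01011, 01100*, 01101*, 01110*, 10001*, 10010, 10111*, 11001*, 11100*, 11110*, 11111*
[col 1] -0001, -0111, -1100*, -1110*, 0-100*, 0-101*, 0-110*, 00-01, 001-0*, 001-1*, 0010-*, 0011-*, 011-0*, 0110-*, 1-001, 1-111, 111-0*, 1111-
[col 2] -11-0, 0-1-0, 0-10-, 001--
Prime implicants: -0001, -0111, -11-0, 0-1-0, 0-10-, 00-01, 001--, 01011, 1-001, 1-111, 10010, 1111-
PI chart (minterm → PIs covering it):
  1 | -0001,00-01
  4 | 0-1-0,0-10-,001--
  5 | 0-10-,00-01,001--
  6 | 0-1-0,001--
  7 | -0111,001--
  11 | 01011  (sole → essential)
  12 | -11-0,0-1-0,0-10-
  13 | 0-10-  (sole → essential)
  14 | -11-0,0-1-0
  17 | -0001,1-001
  18 | 10010  (sole → essential)
  23 | -0111,1-111
  25 | 1-001  (sole → essential)
  28 | -11-0  (sole → essential)
  30 | -11-0,1111-
Essential prime implicants: -11-0, 0-10-, 01011, 1-001, 10010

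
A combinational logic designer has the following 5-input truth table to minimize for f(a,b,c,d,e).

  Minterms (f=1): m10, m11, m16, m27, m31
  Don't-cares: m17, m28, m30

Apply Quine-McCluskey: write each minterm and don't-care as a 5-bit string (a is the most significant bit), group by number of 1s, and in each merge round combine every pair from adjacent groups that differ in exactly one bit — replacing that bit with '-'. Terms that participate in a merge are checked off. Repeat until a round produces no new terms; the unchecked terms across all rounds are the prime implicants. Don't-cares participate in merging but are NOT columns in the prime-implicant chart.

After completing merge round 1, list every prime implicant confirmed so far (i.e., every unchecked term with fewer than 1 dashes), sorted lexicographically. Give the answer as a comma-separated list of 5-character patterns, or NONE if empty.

NONE

size-2^0 implicants → 01010(✓)  01011(✓)  10000(✓)  10001(✓)  11011(✓)  11100(✓)  11110(✓)  11111(✓)
size-2^1 implicants → -1011  0101-  1000-  11-11  111-0  1111-
Unchecked terms (primes): -1011, 0101-, 1000-, 11-11, 111-0, 1111-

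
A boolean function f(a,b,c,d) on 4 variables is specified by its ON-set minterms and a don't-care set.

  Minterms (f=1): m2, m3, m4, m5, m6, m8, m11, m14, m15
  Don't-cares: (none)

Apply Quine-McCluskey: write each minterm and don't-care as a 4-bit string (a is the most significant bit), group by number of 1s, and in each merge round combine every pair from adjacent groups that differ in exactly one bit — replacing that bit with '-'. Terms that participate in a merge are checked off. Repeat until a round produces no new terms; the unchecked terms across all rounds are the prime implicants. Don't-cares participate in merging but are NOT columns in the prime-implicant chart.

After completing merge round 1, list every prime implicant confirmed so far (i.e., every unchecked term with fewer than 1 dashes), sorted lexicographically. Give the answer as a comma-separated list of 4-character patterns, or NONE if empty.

Round 0: 0010✓ 0011✓ 0100✓ 0101✓ 0110✓ 1000 1011✓ 1110✓ 1111✓
Round 1: -011 -110 0-10 001- 01-0 010- 1-11 111-
PIs = {-011, -110, 0-10, 001-, 01-0, 010-, 1-11, 1000, 111-}

1000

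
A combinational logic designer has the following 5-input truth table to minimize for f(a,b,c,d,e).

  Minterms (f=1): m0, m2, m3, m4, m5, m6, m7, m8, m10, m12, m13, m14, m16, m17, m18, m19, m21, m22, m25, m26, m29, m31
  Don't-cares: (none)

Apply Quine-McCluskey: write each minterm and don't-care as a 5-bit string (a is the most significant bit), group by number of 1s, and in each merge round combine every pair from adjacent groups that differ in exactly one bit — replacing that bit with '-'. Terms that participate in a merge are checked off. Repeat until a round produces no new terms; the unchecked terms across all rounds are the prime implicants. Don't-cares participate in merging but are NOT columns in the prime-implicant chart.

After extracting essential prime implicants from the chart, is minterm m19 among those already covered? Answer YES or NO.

NO

[col 0] 00000*, 00010*, 00011*, 00100*, 00101*, 00110*, 00111*, 01000*, 01010*, 01100*, 01101*, 01110*, 10000*, 10001*, 10010*, 10011*, 10101*, 10110*, 11001*, 11010*, 11101*, 11111*
[col 1] -0000*, -0010*, -0011*, -0101*, -0110*, -1010*, -1101*, 0-000*, 0-010*, 0-100*, 0-101*, 0-110*, 00-00*, 00-10*, 00-11*, 000-0*, 0001-*, 001-0*, 001-1*, 0010-*, 0011-*, 01-00*, 01-10*, 010-0*, 011-0*, 0110-*, 1-001*, 1-010*, 1-101*, 10-01*, 10-10*, 100-0*, 100-1*, 1000-*, 1001-*, 11-01*, 111-1
[col 2] --010, --101, -0-10, -00-0, -001-, 0--00*, 0--10*, 0-0-0*, 0-1-0*, 0-10-, 00--0*, 00-1-, 001--, 01--0*, 1--01, 100--
[col 3] 0---0
Prime implicants: --010, --101, -0-10, -00-0, -001-, 0---0, 0-10-, 00-1-, 001--, 1--01, 100--, 111-1
PI chart (minterm → PIs covering it):
  0 | -00-0,0---0
  2 | --010,-0-10,-00-0,-001-,0---0,00-1-
  3 | -001-,00-1-
  4 | 0---0,0-10-,001--
  5 | --101,0-10-,001--
  6 | -0-10,0---0,00-1-,001--
  7 | 00-1-,001--
  8 | 0---0  (sole → essential)
  10 | --010,0---0
  12 | 0---0,0-10-
  13 | --101,0-10-
  14 | 0---0  (sole → essential)
  16 | -00-0,100--
  17 | 1--01,100--
  18 | --010,-0-10,-00-0,-001-,100--
  19 | -001-,100--
  21 | --101,1--01
  22 | -0-10  (sole → essential)
  25 | 1--01  (sole → essential)
  26 | --010  (sole → essential)
  29 | --101,1--01,111-1
  31 | 111-1  (sole → essential)
Essential prime implicants: --010, -0-10, 0---0, 1--01, 111-1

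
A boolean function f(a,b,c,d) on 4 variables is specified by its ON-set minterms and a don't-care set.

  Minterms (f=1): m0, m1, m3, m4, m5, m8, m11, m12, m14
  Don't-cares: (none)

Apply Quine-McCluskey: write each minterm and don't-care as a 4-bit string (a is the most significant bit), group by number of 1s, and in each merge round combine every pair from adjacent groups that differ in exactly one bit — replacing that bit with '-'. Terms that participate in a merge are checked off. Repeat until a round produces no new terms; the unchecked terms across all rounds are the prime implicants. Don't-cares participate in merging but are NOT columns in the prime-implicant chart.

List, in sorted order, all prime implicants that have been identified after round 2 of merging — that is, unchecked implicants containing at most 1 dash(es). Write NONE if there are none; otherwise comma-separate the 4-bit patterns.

-011, 00-1, 11-0

Round 0: 0000✓ 0001✓ 0011✓ 0100✓ 0101✓ 1000✓ 1011✓ 1100✓ 1110✓
Round 1: -000✓ -011 -100✓ 0-00✓ 0-01✓ 00-1 000-✓ 010-✓ 1-00✓ 11-0
Round 2: --00 0-0-
PIs = {--00, -011, 0-0-, 00-1, 11-0}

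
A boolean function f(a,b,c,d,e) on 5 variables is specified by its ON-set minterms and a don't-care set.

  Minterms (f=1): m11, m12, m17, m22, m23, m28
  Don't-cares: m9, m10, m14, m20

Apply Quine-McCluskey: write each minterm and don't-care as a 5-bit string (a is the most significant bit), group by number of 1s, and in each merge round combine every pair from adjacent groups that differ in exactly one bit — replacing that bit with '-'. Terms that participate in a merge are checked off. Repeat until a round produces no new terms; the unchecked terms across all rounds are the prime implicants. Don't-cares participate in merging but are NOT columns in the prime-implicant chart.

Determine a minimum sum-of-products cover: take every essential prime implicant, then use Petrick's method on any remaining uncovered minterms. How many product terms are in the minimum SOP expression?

[col 0] 01001*, 01010*, 01011*, 01100*, 01110*, 10001, 10100*, 10110*, 10111*, 11100*
[col 1] -1100, 01-10, 010-1, 0101-, 011-0, 1-100, 101-0, 1011-
Prime implicants: -1100, 01-10, 010-1, 0101-, 011-0, 1-100, 10001, 101-0, 1011-
PI chart (minterm → PIs covering it):
  11 | 010-1,0101-
  12 | -1100,011-0
  17 | 10001  (sole → essential)
  22 | 101-0,1011-
  23 | 1011-  (sole → essential)
  28 | -1100,1-100
Essential prime implicants: 10001, 1011-
Petrick residual → -1100, 010-1
Minimum SOP uses 4 PIs: bcd'e' + a'bc'e + ab'c'd'e + ab'cd

4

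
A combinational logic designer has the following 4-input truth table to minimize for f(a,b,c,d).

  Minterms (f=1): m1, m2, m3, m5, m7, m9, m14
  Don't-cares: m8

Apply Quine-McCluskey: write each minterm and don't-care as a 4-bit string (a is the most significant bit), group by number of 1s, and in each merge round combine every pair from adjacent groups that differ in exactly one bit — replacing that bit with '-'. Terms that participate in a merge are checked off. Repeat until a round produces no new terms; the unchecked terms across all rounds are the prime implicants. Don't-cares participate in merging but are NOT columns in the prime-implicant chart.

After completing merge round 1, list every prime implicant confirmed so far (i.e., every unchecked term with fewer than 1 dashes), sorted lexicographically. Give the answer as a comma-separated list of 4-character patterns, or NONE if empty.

1110

Round 0: 0001✓ 0010✓ 0011✓ 0101✓ 0111✓ 1000✓ 1001✓ 1110
Round 1: -001 0-01✓ 0-11✓ 00-1✓ 001- 01-1✓ 100-
Round 2: 0--1
PIs = {-001, 0--1, 001-, 100-, 1110}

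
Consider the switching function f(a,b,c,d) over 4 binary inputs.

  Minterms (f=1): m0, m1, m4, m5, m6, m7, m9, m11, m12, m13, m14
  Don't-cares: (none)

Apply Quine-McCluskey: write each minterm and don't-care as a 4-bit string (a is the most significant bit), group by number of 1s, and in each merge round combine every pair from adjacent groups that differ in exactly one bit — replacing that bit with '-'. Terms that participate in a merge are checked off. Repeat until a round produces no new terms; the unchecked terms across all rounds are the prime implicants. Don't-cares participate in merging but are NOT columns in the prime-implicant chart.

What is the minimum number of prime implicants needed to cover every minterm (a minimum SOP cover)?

5

[col 0] 0000*, 0001*, 0100*, 0101*, 0110*, 0111*, 1001*, 1011*, 1100*, 1101*, 1110*
[col 1] -001*, -100*, -101*, -110*, 0-00*, 0-01*, 000-*, 01-0*, 01-1*, 010-*, 011-*, 1-01*, 10-1, 11-0*, 110-*
[col 2] --01, -1-0, -10-, 0-0-, 01--
Prime implicants: --01, -1-0, -10-, 0-0-, 01--, 10-1
PI chart (minterm → PIs covering it):
  0 | 0-0-  (sole → essential)
  1 | --01,0-0-
  4 | -1-0,-10-,0-0-,01--
  5 | --01,-10-,0-0-,01--
  6 | -1-0,01--
  7 | 01--  (sole → essential)
  9 | --01,10-1
  11 | 10-1  (sole → essential)
  12 | -1-0,-10-
  13 | --01,-10-
  14 | -1-0  (sole → essential)
Essential prime implicants: -1-0, 0-0-, 01--, 10-1
Petrick residual → --01
Minimum SOP uses 5 PIs: c'd + bd' + a'c' + a'b + ab'd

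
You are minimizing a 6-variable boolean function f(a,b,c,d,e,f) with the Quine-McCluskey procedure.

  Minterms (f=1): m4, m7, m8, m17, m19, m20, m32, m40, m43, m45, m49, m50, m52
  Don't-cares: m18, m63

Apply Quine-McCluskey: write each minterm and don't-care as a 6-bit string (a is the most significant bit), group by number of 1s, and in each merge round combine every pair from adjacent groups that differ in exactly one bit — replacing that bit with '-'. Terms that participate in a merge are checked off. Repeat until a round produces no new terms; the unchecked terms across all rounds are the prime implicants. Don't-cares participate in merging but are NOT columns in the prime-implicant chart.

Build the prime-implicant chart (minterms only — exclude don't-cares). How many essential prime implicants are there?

9

size-2^0 implicants → 000100(✓)  000111  001000(✓)  010001(✓)  010010(✓)  010011(✓)  010100(✓)  100000(✓)  101000(✓)  101011  101101  110001(✓)  110010(✓)  110100(✓)  111111
size-2^1 implicants → -01000  -10001  -10010  -10100  0-0100  0100-1  01001-  10-000
Unchecked terms (primes): -01000, -10001, -10010, -10100, 0-0100, 000111, 0100-1, 01001-, 10-000, 101011, 101101, 111111
Minterm coverage:
  m4 ⊆ 0-0100 [E]
  m7 ⊆ 000111 [E]
  m8 ⊆ -01000 [E]
  m17 ⊆ -10001,0100-1
  m19 ⊆ 0100-1,01001-
  m20 ⊆ -10100,0-0100
  m32 ⊆ 10-000 [E]
  m40 ⊆ -01000,10-000
  m43 ⊆ 101011 [E]
  m45 ⊆ 101101 [E]
  m49 ⊆ -10001 [E]
  m50 ⊆ -10010 [E]
  m52 ⊆ -10100 [E]
E = {-01000, -10001, -10010, -10100, 0-0100, 000111, 10-000, 101011, 101101}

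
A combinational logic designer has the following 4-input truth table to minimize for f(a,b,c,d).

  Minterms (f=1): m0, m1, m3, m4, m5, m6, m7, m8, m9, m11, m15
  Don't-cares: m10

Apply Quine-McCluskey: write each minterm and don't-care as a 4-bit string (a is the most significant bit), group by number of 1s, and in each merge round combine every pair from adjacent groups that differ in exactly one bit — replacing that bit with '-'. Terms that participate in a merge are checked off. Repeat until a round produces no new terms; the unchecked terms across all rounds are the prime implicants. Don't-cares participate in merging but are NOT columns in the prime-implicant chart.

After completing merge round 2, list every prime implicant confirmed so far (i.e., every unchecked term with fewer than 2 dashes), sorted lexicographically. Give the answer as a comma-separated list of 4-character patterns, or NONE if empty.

Round 0: 0000✓ 0001✓ 0011✓ 0100✓ 0101✓ 0110✓ 0111✓ 1000✓ 1001✓ 1010✓ 1011✓ 1111✓
Round 1: -000✓ -001✓ -011✓ -111✓ 0-00✓ 0-01✓ 0-11✓ 00-1✓ 000-✓ 01-0✓ 01-1✓ 010-✓ 011-✓ 1-11✓ 10-0✓ 10-1✓ 100-✓ 101-✓
Round 2: --11 -0-1 -00- 0--1 0-0- 01-- 10--
PIs = {--11, -0-1, -00-, 0--1, 0-0-, 01--, 10--}

NONE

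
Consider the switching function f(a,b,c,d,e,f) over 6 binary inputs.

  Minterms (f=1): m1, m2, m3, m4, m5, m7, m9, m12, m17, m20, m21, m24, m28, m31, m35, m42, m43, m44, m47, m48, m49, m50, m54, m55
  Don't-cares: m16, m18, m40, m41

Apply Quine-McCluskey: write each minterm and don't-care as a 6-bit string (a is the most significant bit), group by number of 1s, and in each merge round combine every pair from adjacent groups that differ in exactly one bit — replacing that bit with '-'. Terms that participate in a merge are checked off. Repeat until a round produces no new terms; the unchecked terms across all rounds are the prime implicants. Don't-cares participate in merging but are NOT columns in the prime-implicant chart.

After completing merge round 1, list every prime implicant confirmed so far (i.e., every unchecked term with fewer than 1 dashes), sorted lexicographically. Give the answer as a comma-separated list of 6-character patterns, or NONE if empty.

011111

size-2^0 implicants → 000001(✓)  000010(✓)  000011(✓)  000100(✓)  000101(✓)  000111(✓)  001001(✓)  001100(✓)  010000(✓)  010001(✓)  010010(✓)  010100(✓)  010101(✓)  011000(✓)  011100(✓)  011111  100011(✓)  101000(✓)  101001(✓)  101010(✓)  101011(✓)  101100(✓)  101111(✓)  110000(✓)  110001(✓)  110010(✓)  110110(✓)  110111(✓)
size-2^1 implicants → -00011  -01001  -01100  -10000(✓)  -10001(✓)  -10010(✓)  0-0001(✓)  0-0010  0-0100(✓)  0-0101(✓)  0-1100(✓)  00-001  00-100(✓)  000-01(✓)  000-11(✓)  0000-1(✓)  00001-  0001-1(✓)  00010-(✓)  01-000(✓)  01-100(✓)  010-00(✓)  010-01(✓)  0100-0(✓)  01000-(✓)  01010-(✓)  011-00(✓)  10-011  101-00  101-11  1010-0(✓)  1010-1(✓)  10100-(✓)  10101-(✓)  110-10  1100-0(✓)  11000-(✓)  11011-
size-2^2 implicants → -100-0  -1000-  0--100  0-0-01  0-010-  000--1  01--00  010-0-  1010--
Unchecked terms (primes): -00011, -01001, -01100, -100-0, -1000-, 0--100, 0-0-01, 0-0010, 0-010-, 00-001, 000--1, 00001-, 01--00, 010-0-, 011111, 10-011, 101-00, 101-11, 1010--, 110-10, 11011-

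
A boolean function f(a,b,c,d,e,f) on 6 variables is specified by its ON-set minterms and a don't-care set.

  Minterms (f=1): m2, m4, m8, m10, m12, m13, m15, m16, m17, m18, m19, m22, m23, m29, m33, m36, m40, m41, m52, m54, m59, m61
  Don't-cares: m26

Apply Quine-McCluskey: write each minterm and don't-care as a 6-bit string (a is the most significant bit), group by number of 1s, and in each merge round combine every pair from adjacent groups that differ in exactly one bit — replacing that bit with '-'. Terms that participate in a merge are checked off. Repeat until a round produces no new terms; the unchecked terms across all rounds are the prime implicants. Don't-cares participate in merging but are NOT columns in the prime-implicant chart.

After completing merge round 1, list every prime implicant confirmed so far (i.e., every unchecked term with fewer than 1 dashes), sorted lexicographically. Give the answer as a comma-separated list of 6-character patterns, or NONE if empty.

111011

size-2^0 implicants → 000010(✓)  000100(✓)  001000(✓)  001010(✓)  001100(✓)  001101(✓)  001111(✓)  010000(✓)  010001(✓)  010010(✓)  010011(✓)  010110(✓)  010111(✓)  011010(✓)  011101(✓)  100001(✓)  100100(✓)  101000(✓)  101001(✓)  110100(✓)  110110(✓)  111011  111101(✓)
size-2^1 implicants → -00100  -01000  -10110  -11101  0-0010(✓)  0-1010(✓)  0-1101  00-010(✓)  00-100  001-00  0010-0  0011-1  00110-  01-010(✓)  010-10(✓)  010-11(✓)  0100-0(✓)  0100-1(✓)  01000-(✓)  01001-(✓)  01011-(✓)  1-0100  10-001  10100-  1101-0
size-2^2 implicants → 0--010  010-1-  0100--
Unchecked terms (primes): -00100, -01000, -10110, -11101, 0--010, 0-1101, 00-100, 001-00, 0010-0, 0011-1, 00110-, 010-1-, 0100--, 1-0100, 10-001, 10100-, 1101-0, 111011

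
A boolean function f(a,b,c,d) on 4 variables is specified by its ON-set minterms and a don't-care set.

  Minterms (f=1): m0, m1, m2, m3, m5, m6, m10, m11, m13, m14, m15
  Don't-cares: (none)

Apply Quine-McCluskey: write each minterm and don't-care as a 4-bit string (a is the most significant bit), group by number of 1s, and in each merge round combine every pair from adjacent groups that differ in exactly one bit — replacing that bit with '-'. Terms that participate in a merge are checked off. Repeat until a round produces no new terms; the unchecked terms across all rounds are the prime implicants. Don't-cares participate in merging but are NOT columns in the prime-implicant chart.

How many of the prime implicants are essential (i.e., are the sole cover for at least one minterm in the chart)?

2

[col 0] 0000*, 0001*, 0010*, 0011*, 0101*, 0110*, 1010*, 1011*, 1101*, 1110*, 1111*
[col 1] -010*, -011*, -101, -110*, 0-01, 0-10*, 00-0*, 00-1*, 000-*, 001-*, 1-10*, 1-11*, 101-*, 11-1, 111-*
[col 2] --10, -01-, 00--, 1-1-
Prime implicants: --10, -01-, -101, 0-01, 00--, 1-1-, 11-1
PI chart (minterm → PIs covering it):
  0 | 00--  (sole → essential)
  1 | 0-01,00--
  2 | --10,-01-,00--
  3 | -01-,00--
  5 | -101,0-01
  6 | --10  (sole → essential)
  10 | --10,-01-,1-1-
  11 | -01-,1-1-
  13 | -101,11-1
  14 | --10,1-1-
  15 | 1-1-,11-1
Essential prime implicants: --10, 00--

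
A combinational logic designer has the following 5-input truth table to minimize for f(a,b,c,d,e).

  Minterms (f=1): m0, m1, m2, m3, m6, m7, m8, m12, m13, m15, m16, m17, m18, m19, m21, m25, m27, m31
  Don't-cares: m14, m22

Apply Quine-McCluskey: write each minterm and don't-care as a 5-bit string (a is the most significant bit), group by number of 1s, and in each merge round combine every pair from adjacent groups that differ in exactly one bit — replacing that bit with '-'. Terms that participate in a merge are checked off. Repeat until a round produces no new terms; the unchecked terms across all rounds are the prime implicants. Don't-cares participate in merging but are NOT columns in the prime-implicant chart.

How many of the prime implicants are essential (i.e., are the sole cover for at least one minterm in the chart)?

4

Round 0: 00000✓ 00001✓ 00010✓ 00011✓ 00110✓ 00111✓ 01000✓ 01100✓ 01101✓ 01110✓ 01111✓ 10000✓ 10001✓ 10010✓ 10011✓ 10101✓ 10110✓ 11001✓ 11011✓ 11111✓
Round 1: -0000✓ -0001✓ -0010✓ -0011✓ -0110✓ -1111 0-000 0-110✓ 0-111✓ 00-10✓ 00-11✓ 000-0✓ 000-1✓ 0000-✓ 0001-✓ 0011-✓ 01-00 011-0✓ 011-1✓ 0110-✓ 0111-✓ 1-001✓ 1-011✓ 10-01 10-10✓ 100-0✓ 100-1✓ 1000-✓ 1001-✓ 11-11 110-1✓
Round 2: -0-10 -00-0✓ -00-1✓ -000-✓ -001-✓ 0-11- 00-1- 000--✓ 011-- 1-0-1 100--✓
Round 3: -00--
PIs = {-0-10, -00--, -1111, 0-000, 0-11-, 00-1-, 01-00, 011--, 1-0-1, 10-01, 11-11}
Coverage chart:
  m0: -00--,0-000
  m1: -00-- ←essential
  m2: -0-10,-00--,00-1-
  m3: -00--,00-1-
  m6: -0-10,0-11-,00-1-
  m7: 0-11-,00-1-
  m8: 0-000,01-00
  m12: 01-00,011--
  m13: 011-- ←essential
  m15: -1111,0-11-,011--
  m16: -00-- ←essential
  m17: -00--,1-0-1,10-01
  m18: -0-10,-00--
  m19: -00--,1-0-1
  m21: 10-01 ←essential
  m25: 1-0-1 ←essential
  m27: 1-0-1,11-11
  m31: -1111,11-11
Essential: -00--, 011--, 1-0-1, 10-01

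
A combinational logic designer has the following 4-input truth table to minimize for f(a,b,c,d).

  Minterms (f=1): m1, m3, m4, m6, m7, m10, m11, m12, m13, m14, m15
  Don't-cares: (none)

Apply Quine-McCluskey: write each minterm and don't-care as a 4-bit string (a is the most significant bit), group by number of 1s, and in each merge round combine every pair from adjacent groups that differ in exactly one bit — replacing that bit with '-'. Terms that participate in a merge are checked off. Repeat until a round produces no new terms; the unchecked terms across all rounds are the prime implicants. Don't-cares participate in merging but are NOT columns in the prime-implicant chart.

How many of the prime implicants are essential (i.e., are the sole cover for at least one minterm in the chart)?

size-2^0 implicants → 0001(✓)  0011(✓)  0100(✓)  0110(✓)  0111(✓)  1010(✓)  1011(✓)  1100(✓)  1101(✓)  1110(✓)  1111(✓)
size-2^1 implicants → -011(✓)  -100(✓)  -110(✓)  -111(✓)  0-11(✓)  00-1  01-0(✓)  011-(✓)  1-10(✓)  1-11(✓)  101-(✓)  11-0(✓)  11-1(✓)  110-(✓)  111-(✓)
size-2^2 implicants → --11  -1-0  -11-  1-1-  11--
Unchecked terms (primes): --11, -1-0, -11-, 00-1, 1-1-, 11--
Minterm coverage:
  m1 ⊆ 00-1 [E]
  m3 ⊆ --11,00-1
  m4 ⊆ -1-0 [E]
  m6 ⊆ -1-0,-11-
  m7 ⊆ --11,-11-
  m10 ⊆ 1-1- [E]
  m11 ⊆ --11,1-1-
  m12 ⊆ -1-0,11--
  m13 ⊆ 11-- [E]
  m14 ⊆ -1-0,-11-,1-1-,11--
  m15 ⊆ --11,-11-,1-1-,11--
E = {-1-0, 00-1, 1-1-, 11--}

4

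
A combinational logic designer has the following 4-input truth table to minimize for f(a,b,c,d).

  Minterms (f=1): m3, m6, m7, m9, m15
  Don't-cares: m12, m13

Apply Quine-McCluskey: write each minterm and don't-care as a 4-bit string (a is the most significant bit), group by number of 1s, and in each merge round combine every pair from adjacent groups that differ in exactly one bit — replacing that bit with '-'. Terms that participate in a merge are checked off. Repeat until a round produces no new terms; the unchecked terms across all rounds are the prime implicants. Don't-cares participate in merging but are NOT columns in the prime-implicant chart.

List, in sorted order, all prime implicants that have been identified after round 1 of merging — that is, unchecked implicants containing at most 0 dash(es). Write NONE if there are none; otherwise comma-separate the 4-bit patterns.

NONE

size-2^0 implicants → 0011(✓)  0110(✓)  0111(✓)  1001(✓)  1100(✓)  1101(✓)  1111(✓)
size-2^1 implicants → -111  0-11  011-  1-01  11-1  110-
Unchecked terms (primes): -111, 0-11, 011-, 1-01, 11-1, 110-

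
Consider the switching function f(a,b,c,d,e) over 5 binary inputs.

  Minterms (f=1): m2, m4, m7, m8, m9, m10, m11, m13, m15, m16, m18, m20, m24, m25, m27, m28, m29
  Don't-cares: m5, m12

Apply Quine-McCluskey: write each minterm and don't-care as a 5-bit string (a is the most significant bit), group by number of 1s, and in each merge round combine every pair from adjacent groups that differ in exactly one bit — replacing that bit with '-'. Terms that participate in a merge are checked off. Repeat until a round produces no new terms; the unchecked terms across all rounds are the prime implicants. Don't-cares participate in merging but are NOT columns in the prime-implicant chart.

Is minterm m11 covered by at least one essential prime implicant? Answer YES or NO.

[col 0] 00010*, 00100*, 00101*, 00111*, 01000*, 01001*, 01010*, 01011*, 01100*, 01101*, 01111*, 10000*, 10010*, 10100*, 11000*, 11001*, 11011*, 11100*, 11101*
[col 1] -0010, -0100*, -1000*, -1001*, -1011*, -1100*, -1101*, 0-010, 0-100*, 0-101*, 0-111*, 001-1*, 0010-*, 01-00*, 01-01*, 01-11*, 010-0*, 010-1*, 0100-*, 0101-*, 011-1*, 0110-*, 1-000*, 1-100*, 10-00*, 100-0, 11-00*, 11-01*, 110-1*, 1100-*, 1110-*
[col 2] --100, -1-00*, -1-01*, -10-1, -100-*, -110-*, 0-1-1, 0-10-, 01--1, 01-0-*, 010--, 1--00, 11-0-*
[col 3] -1-0-
Prime implicants: --100, -0010, -1-0-, -10-1, 0-010, 0-1-1, 0-10-, 01--1, 010--, 1--00, 100-0
PI chart (minterm → PIs covering it):
  2 | -0010,0-010
  4 | --100,0-10-
  7 | 0-1-1  (sole → essential)
  8 | -1-0-,010--
  9 | -1-0-,-10-1,01--1,010--
  10 | 0-010,010--
  11 | -10-1,01--1,010--
  13 | -1-0-,0-1-1,0-10-,01--1
  15 | 0-1-1,01--1
  16 | 1--00,100-0
  18 | -0010,100-0
  20 | --100,1--00
  24 | -1-0-,1--00
  25 | -1-0-,-10-1
  27 | -10-1  (sole → essential)
  28 | --100,-1-0-,1--00
  29 | -1-0-  (sole → essential)
Essential prime implicants: -1-0-, -10-1, 0-1-1

YES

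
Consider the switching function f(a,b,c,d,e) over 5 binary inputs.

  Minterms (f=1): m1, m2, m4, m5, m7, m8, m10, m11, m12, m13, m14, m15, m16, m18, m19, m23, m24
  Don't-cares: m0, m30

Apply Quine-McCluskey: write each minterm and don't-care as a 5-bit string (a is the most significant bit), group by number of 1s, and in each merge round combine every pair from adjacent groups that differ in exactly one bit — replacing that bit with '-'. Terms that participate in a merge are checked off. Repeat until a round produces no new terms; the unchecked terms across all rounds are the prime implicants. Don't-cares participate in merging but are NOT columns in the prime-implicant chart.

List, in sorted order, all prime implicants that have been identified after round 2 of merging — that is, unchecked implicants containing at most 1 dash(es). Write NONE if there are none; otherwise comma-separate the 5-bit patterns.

size-2^0 implicants → 00000(✓)  00001(✓)  00010(✓)  00100(✓)  00101(✓)  00111(✓)  01000(✓)  01010(✓)  01011(✓)  01100(✓)  01101(✓)  01110(✓)  01111(✓)  10000(✓)  10010(✓)  10011(✓)  10111(✓)  11000(✓)  11110(✓)
size-2^1 implicants → -0000(✓)  -0010(✓)  -0111  -1000(✓)  -1110  0-000(✓)  0-010(✓)  0-100(✓)  0-101(✓)  0-111(✓)  00-00(✓)  00-01(✓)  000-0(✓)  0000-(✓)  001-1(✓)  0010-(✓)  01-00(✓)  01-10(✓)  01-11(✓)  010-0(✓)  0101-(✓)  011-0(✓)  011-1(✓)  0110-(✓)  0111-(✓)  1-000(✓)  10-11  100-0(✓)  1001-
size-2^2 implicants → --000  -00-0  0--00  0-0-0  0-1-1  0-10-  00-0-  01--0  01-1-  011--
Unchecked terms (primes): --000, -00-0, -0111, -1110, 0--00, 0-0-0, 0-1-1, 0-10-, 00-0-, 01--0, 01-1-, 011--, 10-11, 1001-

-0111, -1110, 10-11, 1001-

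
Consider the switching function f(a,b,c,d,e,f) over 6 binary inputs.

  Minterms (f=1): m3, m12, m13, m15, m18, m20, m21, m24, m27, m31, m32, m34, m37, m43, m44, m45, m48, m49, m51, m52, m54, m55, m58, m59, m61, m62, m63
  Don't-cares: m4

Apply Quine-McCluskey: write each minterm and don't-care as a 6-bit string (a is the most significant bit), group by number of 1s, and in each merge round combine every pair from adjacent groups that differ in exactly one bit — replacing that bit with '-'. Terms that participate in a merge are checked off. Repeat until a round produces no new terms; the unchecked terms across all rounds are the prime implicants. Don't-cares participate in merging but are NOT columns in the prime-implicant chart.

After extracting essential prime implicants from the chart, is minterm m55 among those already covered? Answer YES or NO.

NO

Round 0: 000011 000100✓ 001100✓ 001101✓ 001111✓ 010010 010100✓ 010101✓ 011000 011011✓ 011111✓ 100000✓ 100010✓ 100101✓ 101011✓ 101100✓ 101101✓ 110000✓ 110001✓ 110011✓ 110100✓ 110110✓ 110111✓ 111010✓ 111011✓ 111101✓ 111110✓ 111111✓
Round 1: -01100✓ -01101✓ -10100 -11011✓ -11111✓ 0-0100 0-1111 00-100 0011-1 00110-✓ 01010- 011-11✓ 1-0000 1-1011 1-1101 10-101 1000-0 10110-✓ 11-011✓ 11-110✓ 11-111✓ 110-00 110-11✓ 1100-1 11000- 1101-0 11011-✓ 111-10✓ 111-11✓ 11101-✓ 1111-1 11111-✓
Round 2: -0110- -11-11 11--11 11-11- 111-1-
PIs = {-0110-, -10100, -11-11, 0-0100, 0-1111, 00-100, 000011, 0011-1, 010010, 01010-, 011000, 1-0000, 1-1011, 1-1101, 10-101, 1000-0, 11--11, 11-11-, 110-00, 1100-1, 11000-, 1101-0, 111-1-, 1111-1}
Coverage chart:
  m3: 000011 ←essential
  m12: -0110-,00-100
  m13: -0110-,0011-1
  m15: 0-1111,0011-1
  m18: 010010 ←essential
  m20: -10100,0-0100,01010-
  m21: 01010- ←essential
  m24: 011000 ←essential
  m27: -11-11 ←essential
  m31: -11-11,0-1111
  m32: 1-0000,1000-0
  m34: 1000-0 ←essential
  m37: 10-101 ←essential
  m43: 1-1011 ←essential
  m44: -0110- ←essential
  m45: -0110-,1-1101,10-101
  m48: 1-0000,110-00,11000-
  m49: 1100-1,11000-
  m51: 11--11,1100-1
  m52: -10100,110-00,1101-0
  m54: 11-11-,1101-0
  m55: 11--11,11-11-
  m58: 111-1- ←essential
  m59: -11-11,1-1011,11--11,111-1-
  m61: 1-1101,1111-1
  m62: 11-11-,111-1-
  m63: -11-11,11--11,11-11-,111-1-,1111-1
Essential: -0110-, -11-11, 000011, 010010, 01010-, 011000, 1-1011, 10-101, 1000-0, 111-1-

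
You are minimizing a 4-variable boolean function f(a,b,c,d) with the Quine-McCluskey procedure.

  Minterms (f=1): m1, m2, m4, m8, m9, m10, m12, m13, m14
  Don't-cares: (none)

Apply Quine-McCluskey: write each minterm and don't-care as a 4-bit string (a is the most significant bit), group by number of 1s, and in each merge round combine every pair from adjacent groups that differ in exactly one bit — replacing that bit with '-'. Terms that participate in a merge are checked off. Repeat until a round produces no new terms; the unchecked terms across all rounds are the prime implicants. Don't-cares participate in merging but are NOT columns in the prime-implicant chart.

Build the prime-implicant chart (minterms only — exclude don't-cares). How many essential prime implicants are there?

Round 0: 0001✓ 0010✓ 0100✓ 1000✓ 1001✓ 1010✓ 1100✓ 1101✓ 1110✓
Round 1: -001 -010 -100 1-00✓ 1-01✓ 1-10✓ 10-0✓ 100-✓ 11-0✓ 110-✓
Round 2: 1--0 1-0-
PIs = {-001, -010, -100, 1--0, 1-0-}
Coverage chart:
  m1: -001 ←essential
  m2: -010 ←essential
  m4: -100 ←essential
  m8: 1--0,1-0-
  m9: -001,1-0-
  m10: -010,1--0
  m12: -100,1--0,1-0-
  m13: 1-0- ←essential
  m14: 1--0 ←essential
Essential: -001, -010, -100, 1--0, 1-0-

5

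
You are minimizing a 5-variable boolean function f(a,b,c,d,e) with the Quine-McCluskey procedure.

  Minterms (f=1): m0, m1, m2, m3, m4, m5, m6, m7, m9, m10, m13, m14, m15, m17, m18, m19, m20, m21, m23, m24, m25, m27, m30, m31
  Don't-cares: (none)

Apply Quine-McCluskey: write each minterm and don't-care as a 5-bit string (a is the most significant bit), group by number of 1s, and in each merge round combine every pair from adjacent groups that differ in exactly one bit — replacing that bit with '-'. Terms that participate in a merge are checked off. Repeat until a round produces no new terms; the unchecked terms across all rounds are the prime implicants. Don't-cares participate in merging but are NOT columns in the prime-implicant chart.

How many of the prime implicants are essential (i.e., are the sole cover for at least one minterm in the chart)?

Round 0: 00000✓ 00001✓ 00010✓ 00011✓ 00100✓ 00101✓ 00110✓ 00111✓ 01001✓ 01010✓ 01101✓ 01110✓ 01111✓ 10001✓ 10010✓ 10011✓ 10100✓ 10101✓ 10111✓ 11000✓ 11001✓ 11011✓ 11110✓ 11111✓
Round 1: -0001✓ -0010✓ -0011✓ -0100✓ -0101✓ -0111✓ -1001✓ -1110✓ -1111✓ 0-001✓ 0-010✓ 0-101✓ 0-110✓ 0-111✓ 00-00✓ 00-01✓ 00-10✓ 00-11✓ 000-0✓ 000-1✓ 0000-✓ 0001-✓ 001-0✓ 001-1✓ 0010-✓ 0011-✓ 01-01✓ 01-10✓ 011-1✓ 0111-✓ 1-001✓ 1-011✓ 1-111✓ 10-01✓ 10-11✓ 100-1✓ 1001-✓ 101-1✓ 1010-✓ 11-11✓ 110-1✓ 1100- 1111-✓
Round 2: --001 --111 -0-01✓ -0-11✓ -00-1✓ -001- -01-1✓ -010- -111- 0--01 0--10 0-1-1 0-11- 00--0✓ 00--1✓ 00-0-✓ 00-1-✓ 000--✓ 001--✓ 1--11 1-0-1 10--1✓
Round 3: -0--1 00---
PIs = {--001, --111, -0--1, -001-, -010-, -111-, 0--01, 0--10, 0-1-1, 0-11-, 00---, 1--11, 1-0-1, 1100-}
Coverage chart:
  m0: 00--- ←essential
  m1: --001,-0--1,0--01,00---
  m2: -001-,0--10,00---
  m3: -0--1,-001-,00---
  m4: -010-,00---
  m5: -0--1,-010-,0--01,0-1-1,00---
  m6: 0--10,0-11-,00---
  m7: --111,-0--1,0-1-1,0-11-,00---
  m9: --001,0--01
  m10: 0--10 ←essential
  m13: 0--01,0-1-1
  m14: -111-,0--10,0-11-
  m15: --111,-111-,0-1-1,0-11-
  m17: --001,-0--1,1-0-1
  m18: -001- ←essential
  m19: -0--1,-001-,1--11,1-0-1
  m20: -010- ←essential
  m21: -0--1,-010-
  m23: --111,-0--1,1--11
  m24: 1100- ←essential
  m25: --001,1-0-1,1100-
  m27: 1--11,1-0-1
  m30: -111- ←essential
  m31: --111,-111-,1--11
Essential: -001-, -010-, -111-, 0--10, 00---, 1100-

6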